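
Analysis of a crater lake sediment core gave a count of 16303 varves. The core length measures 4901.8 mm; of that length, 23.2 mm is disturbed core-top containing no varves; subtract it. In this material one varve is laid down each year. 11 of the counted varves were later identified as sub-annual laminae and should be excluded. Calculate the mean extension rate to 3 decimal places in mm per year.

0.299 mm per year

Adjusted count: 16303 − 11 = 16292 varves.
Removing the 23.2 mm offcut leaves 4901.8 − 23.2 = 4878.6 mm.
Extension rate ≈ 4878.6 / 16292 = 0.299 mm per year.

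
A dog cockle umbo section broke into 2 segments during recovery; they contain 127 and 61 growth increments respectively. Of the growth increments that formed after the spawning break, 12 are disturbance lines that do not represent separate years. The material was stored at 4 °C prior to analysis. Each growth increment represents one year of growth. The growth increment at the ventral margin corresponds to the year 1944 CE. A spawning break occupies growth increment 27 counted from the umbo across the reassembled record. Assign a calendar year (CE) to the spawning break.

Total growth increments = 127 + 61 = 188.
The spawning break sits at growth increment 27 from the umbo, so 188 − 27 = 161 growth increments formed after it.
Removing the 12 false growth increments leaves 161 − 12 = 149 true growth increments beyond the spawning break.
Counting back 149 years from 1944 CE places the spawning break in 1944 − 149 = 1795 CE.

1795 CE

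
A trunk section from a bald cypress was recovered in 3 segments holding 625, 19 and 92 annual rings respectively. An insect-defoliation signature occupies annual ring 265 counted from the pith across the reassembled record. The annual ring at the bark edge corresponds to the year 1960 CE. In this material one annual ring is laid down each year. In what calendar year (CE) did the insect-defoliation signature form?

Total annual rings = 625 + 19 + 92 = 736.
Between annual ring 265 and the bark edge there are 736 − 265 = 471 annual rings.
The annual ring at the bark edge is 1960 CE, so the insect-defoliation signature dates to 1960 − 471 = 1489 CE.

1489 CE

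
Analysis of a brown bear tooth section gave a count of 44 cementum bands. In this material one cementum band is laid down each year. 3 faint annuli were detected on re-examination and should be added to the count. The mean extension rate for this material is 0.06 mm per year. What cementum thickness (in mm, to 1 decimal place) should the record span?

Correcting the raw count gives 44 + 3 = 47 true cementum bands.
Length ≈ 0.06 × 47 = 2.8 mm.

2.8 mm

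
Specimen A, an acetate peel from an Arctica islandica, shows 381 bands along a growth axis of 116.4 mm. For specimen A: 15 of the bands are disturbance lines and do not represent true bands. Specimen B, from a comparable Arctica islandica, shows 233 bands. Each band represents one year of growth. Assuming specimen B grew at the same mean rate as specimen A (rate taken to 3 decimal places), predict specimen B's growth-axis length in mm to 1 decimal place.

Specimen A: true band count = 381 − 15 = 366.
A: 116.4 mm over 366 years gives 116.4 / 366 ≈ 0.318 mm/year.
Length of B = 0.318 × 233 = 74.1 mm.

74.1 mm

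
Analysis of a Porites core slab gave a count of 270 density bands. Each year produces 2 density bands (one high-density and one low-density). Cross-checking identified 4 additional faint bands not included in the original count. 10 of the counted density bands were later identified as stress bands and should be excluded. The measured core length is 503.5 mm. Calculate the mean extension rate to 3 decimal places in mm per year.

3.814 mm per year

Adjusted count: 270 − 10 + 4 = 264 density bands.
With 2 density bands per year, 264 / 2 = 132 years.
Extension rate ≈ 503.5 / 132 = 3.814 mm per year.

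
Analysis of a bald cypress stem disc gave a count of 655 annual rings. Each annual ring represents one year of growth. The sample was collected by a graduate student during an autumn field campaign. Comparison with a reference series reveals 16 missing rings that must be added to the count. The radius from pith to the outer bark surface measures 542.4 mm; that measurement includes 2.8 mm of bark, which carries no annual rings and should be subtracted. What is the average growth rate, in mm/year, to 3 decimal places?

0.804 mm/year

True annual ring count = 655 + 16 = 671.
Removing the 2.8 mm offcut leaves 542.4 − 2.8 = 539.6 mm.
Extension rate ≈ 539.6 / 671 = 0.804 mm/year.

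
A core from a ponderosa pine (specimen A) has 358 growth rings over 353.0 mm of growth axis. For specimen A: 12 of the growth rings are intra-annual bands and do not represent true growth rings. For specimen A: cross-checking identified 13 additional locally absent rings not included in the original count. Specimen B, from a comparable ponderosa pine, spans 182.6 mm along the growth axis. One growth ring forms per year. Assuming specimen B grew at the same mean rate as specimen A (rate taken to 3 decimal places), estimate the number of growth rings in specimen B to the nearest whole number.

186 growth rings

Specimen A: true growth ring count = 358 − 12 + 13 = 359.
A: 353.0 mm over 359 years gives 353.0 / 359 ≈ 0.983 mm per year.
Specimen B: 182.6 mm / 0.983 mm per year = 185.76 years ≈ 186 growth rings.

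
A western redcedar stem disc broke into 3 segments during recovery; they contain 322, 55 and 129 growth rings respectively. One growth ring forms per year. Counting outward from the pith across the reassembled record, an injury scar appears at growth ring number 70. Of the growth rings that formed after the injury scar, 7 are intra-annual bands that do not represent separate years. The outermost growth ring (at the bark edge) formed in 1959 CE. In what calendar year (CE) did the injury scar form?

Total growth rings = 322 + 55 + 129 = 506.
Between growth ring 70 and the bark edge there are 506 − 70 = 436 growth rings.
Removing the 7 false growth rings leaves 436 − 7 = 429 true growth rings beyond the injury scar.
The growth ring at the bark edge is 1959 CE, so the injury scar dates to 1959 − 429 = 1530 CE.

1530 CE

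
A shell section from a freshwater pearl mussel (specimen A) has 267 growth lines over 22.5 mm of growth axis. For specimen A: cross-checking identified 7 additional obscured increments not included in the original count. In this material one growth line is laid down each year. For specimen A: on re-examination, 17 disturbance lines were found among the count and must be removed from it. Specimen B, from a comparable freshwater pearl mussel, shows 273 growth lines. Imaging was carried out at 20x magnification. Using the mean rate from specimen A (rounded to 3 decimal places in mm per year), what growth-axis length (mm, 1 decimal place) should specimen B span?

Specimen A: after corrections the count is 267 − 17 + 7 = 257 growth lines.
A: 22.5 mm over 257 years gives 22.5 / 257 ≈ 0.088 mm per year.
Length of B = 0.088 × 273 = 24.0 mm.

24.0 mm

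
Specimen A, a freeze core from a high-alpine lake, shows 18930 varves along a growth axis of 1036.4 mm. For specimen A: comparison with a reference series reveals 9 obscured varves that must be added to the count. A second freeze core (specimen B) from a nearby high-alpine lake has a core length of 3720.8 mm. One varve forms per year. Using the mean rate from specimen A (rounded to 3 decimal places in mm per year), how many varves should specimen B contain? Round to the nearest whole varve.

67651 varves

Specimen A: true varve count = 18930 + 9 = 18939.
A: 1036.4 mm over 18939 years gives 1036.4 / 18939 ≈ 0.055 mm per year.
For B, 3720.8 / 0.055 = 67650.91 years ≈ 67651 varves.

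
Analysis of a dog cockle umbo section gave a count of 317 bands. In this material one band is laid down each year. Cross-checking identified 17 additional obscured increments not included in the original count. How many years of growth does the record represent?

After corrections the count is 317 + 17 = 334 bands.
With a one-to-one band periodicity this is 334 years.

334 yr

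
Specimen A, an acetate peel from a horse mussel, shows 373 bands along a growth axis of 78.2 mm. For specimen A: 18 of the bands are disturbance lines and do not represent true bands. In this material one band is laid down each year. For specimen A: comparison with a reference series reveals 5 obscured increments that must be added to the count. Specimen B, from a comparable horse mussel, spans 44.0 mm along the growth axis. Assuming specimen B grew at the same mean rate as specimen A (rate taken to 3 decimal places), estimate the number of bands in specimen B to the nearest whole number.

Specimen A: after corrections the count is 373 − 18 + 5 = 360 bands.
A: Mean rate = 78.2 mm / 360 years ≈ 0.217 mm/year.
For B, 44.0 / 0.217 = 202.76 years ≈ 203 bands.

203 bands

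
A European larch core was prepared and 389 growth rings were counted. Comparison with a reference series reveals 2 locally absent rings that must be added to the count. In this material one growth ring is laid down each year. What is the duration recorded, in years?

391 yr

After corrections the count is 389 + 2 = 391 growth rings.
One growth ring per year makes the duration 391 years.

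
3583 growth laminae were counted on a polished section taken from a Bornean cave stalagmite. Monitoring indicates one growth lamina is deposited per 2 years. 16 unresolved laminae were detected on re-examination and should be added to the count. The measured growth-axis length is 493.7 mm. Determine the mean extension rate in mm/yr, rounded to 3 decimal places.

0.069 mm/yr

True growth lamina count = 3583 + 16 = 3599.
At 2 years per growth lamina, 3599 × 2 = 7198 years.
493.7 mm over 7198 years gives 493.7 / 7198 ≈ 0.069 mm/yr.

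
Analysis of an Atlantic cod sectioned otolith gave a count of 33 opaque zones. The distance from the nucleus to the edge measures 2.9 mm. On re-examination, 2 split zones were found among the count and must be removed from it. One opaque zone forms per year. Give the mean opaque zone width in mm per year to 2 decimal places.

0.09 mm per year

Adjusted count: 33 − 2 = 31 opaque zones.
Extension rate ≈ 2.9 / 31 = 0.09 mm per year.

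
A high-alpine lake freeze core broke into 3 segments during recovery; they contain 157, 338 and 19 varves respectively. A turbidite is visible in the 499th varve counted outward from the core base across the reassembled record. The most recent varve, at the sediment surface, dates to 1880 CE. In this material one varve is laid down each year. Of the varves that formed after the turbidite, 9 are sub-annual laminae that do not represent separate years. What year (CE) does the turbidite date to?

1874 CE

Total varves = 157 + 338 + 19 = 514.
Between varve 499 and the sediment surface there are 514 − 499 = 15 varves.
Removing the 9 false varves leaves 15 − 9 = 6 true varves beyond the turbidite.
The varve at the sediment surface is 1880 CE, so the turbidite dates to 1880 − 6 = 1874 CE.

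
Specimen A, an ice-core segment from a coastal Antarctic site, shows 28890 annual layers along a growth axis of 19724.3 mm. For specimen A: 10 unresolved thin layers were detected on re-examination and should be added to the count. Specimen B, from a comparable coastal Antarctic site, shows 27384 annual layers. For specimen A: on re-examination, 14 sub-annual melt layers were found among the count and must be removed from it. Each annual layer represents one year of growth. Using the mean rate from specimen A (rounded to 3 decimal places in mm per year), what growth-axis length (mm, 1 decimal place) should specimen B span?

Specimen A: correcting the raw count gives 28890 − 14 + 10 = 28886 true annual layers.
A: Extension rate ≈ 19724.3 / 28886 = 0.683 mm per year.
B's length ≈ 0.683 × 27384 = 18703.3 mm.

18703.3 mm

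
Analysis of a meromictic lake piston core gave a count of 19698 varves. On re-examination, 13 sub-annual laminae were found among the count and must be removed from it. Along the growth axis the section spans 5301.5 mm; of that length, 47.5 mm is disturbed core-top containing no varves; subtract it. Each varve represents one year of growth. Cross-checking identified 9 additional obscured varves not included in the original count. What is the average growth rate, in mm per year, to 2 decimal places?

True varve count = 19698 − 13 + 9 = 19694.
The growth record spans 5301.5 − 47.5 = 5254.0 mm.
5254.0 mm over 19694 years gives 5254.0 / 19694 ≈ 0.27 mm per year.

0.27 mm per year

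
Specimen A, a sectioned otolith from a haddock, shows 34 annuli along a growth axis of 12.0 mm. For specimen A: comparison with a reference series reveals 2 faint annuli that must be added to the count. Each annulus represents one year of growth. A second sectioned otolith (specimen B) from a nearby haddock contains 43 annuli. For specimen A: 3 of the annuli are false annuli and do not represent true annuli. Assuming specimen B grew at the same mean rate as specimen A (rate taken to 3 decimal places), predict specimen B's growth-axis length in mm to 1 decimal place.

Specimen A: after corrections the count is 34 − 3 + 2 = 33 annuli.
A: 12.0 mm over 33 years gives 12.0 / 33 ≈ 0.364 mm per year.
B's length ≈ 0.364 × 43 = 15.7 mm.

15.7 mm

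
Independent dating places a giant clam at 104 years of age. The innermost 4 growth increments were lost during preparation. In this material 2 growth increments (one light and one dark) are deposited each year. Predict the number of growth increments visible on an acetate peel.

204 growth increments

With 2 growth increments per year, 104 years would produce 104 × 2 = 208 growth increments.
208 − 4 missed = 204 growth increments expected in the prepared section.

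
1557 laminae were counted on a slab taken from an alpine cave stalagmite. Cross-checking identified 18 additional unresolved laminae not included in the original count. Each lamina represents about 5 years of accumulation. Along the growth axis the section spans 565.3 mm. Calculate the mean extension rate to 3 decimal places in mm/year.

True lamina count = 1557 + 18 = 1575.
Multiplying by 5 years per lamina: 1575 × 5 = 7875 years.
Extension rate ≈ 565.3 / 7875 = 0.072 mm/year.

0.072 mm/year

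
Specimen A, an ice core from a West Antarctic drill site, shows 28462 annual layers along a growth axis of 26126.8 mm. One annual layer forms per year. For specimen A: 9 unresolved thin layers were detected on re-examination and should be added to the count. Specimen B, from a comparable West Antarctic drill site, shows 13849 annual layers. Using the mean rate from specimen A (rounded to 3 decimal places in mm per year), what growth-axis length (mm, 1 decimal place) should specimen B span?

Specimen A: correcting the raw count gives 28462 + 9 = 28471 true annual layers.
A: Extension rate ≈ 26126.8 / 28471 = 0.918 mm/yr.
B's length ≈ 0.918 × 13849 = 12713.4 mm.

12713.4 mm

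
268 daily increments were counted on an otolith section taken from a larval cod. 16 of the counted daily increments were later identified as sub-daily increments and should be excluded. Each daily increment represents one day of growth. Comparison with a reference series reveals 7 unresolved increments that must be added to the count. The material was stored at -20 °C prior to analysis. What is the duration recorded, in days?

259 days

Adjusted count: 268 − 16 + 7 = 259 daily increments.
At one daily increment per day, that is 259 days.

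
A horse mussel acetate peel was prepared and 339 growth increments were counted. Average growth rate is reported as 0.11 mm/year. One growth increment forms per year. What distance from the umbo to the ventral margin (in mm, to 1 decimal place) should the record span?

37.3 mm

The record spans 339 years at 0.11 mm per year.
339 years at 0.11 mm/year gives 0.11 × 339 = 37.3 mm.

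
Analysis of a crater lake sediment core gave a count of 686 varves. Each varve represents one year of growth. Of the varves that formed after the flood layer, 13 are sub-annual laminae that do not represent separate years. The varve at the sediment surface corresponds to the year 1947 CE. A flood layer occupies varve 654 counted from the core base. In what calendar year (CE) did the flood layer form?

1928 CE

The flood layer sits at varve 654 from the core base, so 686 − 654 = 32 varves formed after it.
Excluding 13 false varves: 32 − 13 = 19.
Counting back 19 years from 1947 CE places the flood layer in 1947 − 19 = 1928 CE.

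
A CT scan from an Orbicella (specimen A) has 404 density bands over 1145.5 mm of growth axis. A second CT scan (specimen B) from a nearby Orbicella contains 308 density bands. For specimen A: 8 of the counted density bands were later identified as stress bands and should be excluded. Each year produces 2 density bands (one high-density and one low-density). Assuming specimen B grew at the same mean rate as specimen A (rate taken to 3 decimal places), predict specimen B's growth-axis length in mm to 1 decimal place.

Specimen A: adjusted count: 404 − 8 = 396 density bands.
Specimen A: 396 density bands at 2 per year is 396 / 2 = 198 years.
A: 1145.5 mm over 198 years gives 1145.5 / 198 ≈ 5.785 mm/year.
Specimen B: 308 density bands at 2 per year is 308 / 2 = 154 years. Length of B = 5.785 × 154 = 890.9 mm.

890.9 mm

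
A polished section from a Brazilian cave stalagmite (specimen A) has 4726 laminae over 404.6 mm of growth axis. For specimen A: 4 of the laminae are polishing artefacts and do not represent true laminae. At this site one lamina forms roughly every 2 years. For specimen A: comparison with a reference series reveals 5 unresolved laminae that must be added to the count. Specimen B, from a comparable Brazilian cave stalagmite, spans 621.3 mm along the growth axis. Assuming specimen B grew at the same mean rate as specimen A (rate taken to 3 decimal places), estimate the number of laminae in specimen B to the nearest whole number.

Specimen A: true lamina count = 4726 − 4 + 5 = 4727.
Specimen A: at 2 years per lamina, 4727 × 2 = 9454 years.
A: Mean rate = 404.6 mm / 9454 years ≈ 0.043 mm/year.
B spans 621.3 / 0.043 = 14448.84 years; at 2 years per lamina that is 14448.84 / 2 ≈ 7224 laminae.

7224 laminae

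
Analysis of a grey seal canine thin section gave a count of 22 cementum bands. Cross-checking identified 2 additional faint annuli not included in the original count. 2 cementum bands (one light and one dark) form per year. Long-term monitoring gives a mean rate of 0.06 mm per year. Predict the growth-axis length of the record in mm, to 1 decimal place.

Correcting the raw count gives 22 + 2 = 24 true cementum bands.
24 cementum bands at 2 per year is 24 / 2 = 12 years.
Predicted length = 0.06 mm/year × 12 years = 0.7 mm.

0.7 mm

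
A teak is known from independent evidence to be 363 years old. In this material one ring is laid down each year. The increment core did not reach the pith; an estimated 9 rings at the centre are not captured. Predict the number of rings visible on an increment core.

At one ring per year, 363 years correspond to 363 rings.
363 − 9 missed = 354 rings expected in the prepared section.

354 rings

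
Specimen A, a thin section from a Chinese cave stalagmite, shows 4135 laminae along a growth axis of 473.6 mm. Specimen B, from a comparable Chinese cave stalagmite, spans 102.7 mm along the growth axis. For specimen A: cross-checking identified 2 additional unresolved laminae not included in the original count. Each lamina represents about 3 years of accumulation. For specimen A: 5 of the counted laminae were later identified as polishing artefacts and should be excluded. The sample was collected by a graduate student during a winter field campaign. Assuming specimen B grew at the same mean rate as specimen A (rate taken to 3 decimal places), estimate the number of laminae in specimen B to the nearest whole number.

Specimen A: adjusted count: 4135 − 5 + 2 = 4132 laminae.
Specimen A: 4132 laminae at 3 years each span 4132 × 3 = 12396 years.
A: 473.6 mm over 12396 years gives 473.6 / 12396 ≈ 0.038 mm/yr.
For B, 102.7 / 0.038 = 2702.63 years; at 3 years per lamina that is 2702.63 / 3 ≈ 901 laminae.

901 laminae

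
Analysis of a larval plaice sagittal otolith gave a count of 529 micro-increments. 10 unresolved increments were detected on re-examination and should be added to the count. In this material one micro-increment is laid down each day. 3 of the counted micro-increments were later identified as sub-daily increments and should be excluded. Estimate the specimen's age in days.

True micro-increment count = 529 − 3 + 10 = 536.
With a one-to-one micro-increment periodicity this is 536 days.

536 days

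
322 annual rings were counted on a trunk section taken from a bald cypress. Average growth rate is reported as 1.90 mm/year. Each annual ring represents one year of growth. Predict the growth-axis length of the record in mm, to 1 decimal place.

322 years of growth are recorded.
Length ≈ 1.90 × 322 = 611.8 mm.

611.8 mm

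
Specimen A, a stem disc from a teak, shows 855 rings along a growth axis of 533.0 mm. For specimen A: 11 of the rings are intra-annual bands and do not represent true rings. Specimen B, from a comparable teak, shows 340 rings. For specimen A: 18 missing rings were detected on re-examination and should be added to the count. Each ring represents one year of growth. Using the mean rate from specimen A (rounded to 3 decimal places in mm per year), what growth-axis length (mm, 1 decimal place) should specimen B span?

Specimen A: adjusted count: 855 − 11 + 18 = 862 rings.
A: Extension rate ≈ 533.0 / 862 = 0.618 mm per year.
Length of B = 0.618 × 340 = 210.1 mm.

210.1 mm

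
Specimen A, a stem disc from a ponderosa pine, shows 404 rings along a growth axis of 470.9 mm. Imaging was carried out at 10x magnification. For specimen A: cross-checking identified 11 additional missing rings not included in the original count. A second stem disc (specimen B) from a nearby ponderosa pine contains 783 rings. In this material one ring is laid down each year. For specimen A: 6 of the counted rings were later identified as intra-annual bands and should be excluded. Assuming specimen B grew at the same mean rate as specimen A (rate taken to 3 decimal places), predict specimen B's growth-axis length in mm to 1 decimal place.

901.2 mm

Specimen A: true ring count = 404 − 6 + 11 = 409.
A: Extension rate ≈ 470.9 / 409 = 1.151 mm/year.
For B, 1.151 mm/year × 783 years = 901.2 mm.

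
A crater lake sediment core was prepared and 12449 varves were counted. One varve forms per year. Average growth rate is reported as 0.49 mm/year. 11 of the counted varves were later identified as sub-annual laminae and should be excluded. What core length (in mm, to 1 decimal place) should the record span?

6094.6 mm

After corrections the count is 12449 − 11 = 12438 varves.
12438 years at 0.49 mm/year gives 0.49 × 12438 = 6094.6 mm.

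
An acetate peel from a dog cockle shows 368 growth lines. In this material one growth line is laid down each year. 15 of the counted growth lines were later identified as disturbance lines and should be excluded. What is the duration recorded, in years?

353 yr

After corrections the count is 368 − 15 = 353 growth lines.
One growth line per year makes the duration 353 years.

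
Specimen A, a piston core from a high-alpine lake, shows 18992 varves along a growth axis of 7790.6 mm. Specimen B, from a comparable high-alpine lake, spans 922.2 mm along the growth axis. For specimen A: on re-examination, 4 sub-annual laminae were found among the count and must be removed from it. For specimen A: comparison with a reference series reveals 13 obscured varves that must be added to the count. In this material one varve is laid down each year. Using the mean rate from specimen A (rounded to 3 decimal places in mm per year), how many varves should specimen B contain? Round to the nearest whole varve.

2249 varves

Specimen A: adjusted count: 18992 − 4 + 13 = 19001 varves.
A: Extension rate ≈ 7790.6 / 19001 = 0.410 mm/yr.
For B, 922.2 / 0.410 = 2249.27 years ≈ 2249 varves.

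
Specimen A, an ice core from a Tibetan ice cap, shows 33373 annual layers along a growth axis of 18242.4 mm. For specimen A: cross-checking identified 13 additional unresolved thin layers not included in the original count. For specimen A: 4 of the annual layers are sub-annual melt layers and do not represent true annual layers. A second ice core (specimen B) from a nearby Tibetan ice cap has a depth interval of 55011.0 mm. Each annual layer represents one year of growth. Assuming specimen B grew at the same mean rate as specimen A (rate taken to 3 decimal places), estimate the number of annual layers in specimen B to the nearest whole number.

Specimen A: adjusted count: 33373 − 4 + 13 = 33382 annual layers.
A: 18242.4 mm over 33382 years gives 18242.4 / 33382 ≈ 0.546 mm/year.
B spans 55011.0 / 0.546 = 100752.75 years ≈ 100753 annual layers.

100753 annual layers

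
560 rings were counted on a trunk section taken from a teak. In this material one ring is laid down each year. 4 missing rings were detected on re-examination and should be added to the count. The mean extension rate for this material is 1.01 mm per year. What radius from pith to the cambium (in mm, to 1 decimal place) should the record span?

569.6 mm

Adjusted count: 560 + 4 = 564 rings.
Predicted length = 1.01 mm/year × 564 years = 569.6 mm.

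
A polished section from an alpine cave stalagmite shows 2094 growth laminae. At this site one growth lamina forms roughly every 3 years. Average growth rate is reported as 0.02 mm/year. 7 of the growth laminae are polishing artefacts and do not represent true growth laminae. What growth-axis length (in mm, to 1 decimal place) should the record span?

125.2 mm

Correcting the raw count gives 2094 − 7 = 2087 true growth laminae.
At 3 years per growth lamina, 2087 × 3 = 6261 years.
6261 years at 0.02 mm/year gives 0.02 × 6261 = 125.2 mm.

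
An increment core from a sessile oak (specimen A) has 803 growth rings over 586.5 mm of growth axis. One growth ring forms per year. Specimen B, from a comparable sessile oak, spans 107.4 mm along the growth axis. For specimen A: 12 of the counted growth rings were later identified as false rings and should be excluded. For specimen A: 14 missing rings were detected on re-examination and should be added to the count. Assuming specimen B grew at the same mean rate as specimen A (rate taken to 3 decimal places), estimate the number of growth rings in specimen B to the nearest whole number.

Specimen A: after corrections the count is 803 − 12 + 14 = 805 growth rings.
A: 586.5 mm over 805 years gives 586.5 / 805 ≈ 0.729 mm/year.
Specimen B: 107.4 mm / 0.729 mm per year = 147.33 years ≈ 147 growth rings.

147 growth rings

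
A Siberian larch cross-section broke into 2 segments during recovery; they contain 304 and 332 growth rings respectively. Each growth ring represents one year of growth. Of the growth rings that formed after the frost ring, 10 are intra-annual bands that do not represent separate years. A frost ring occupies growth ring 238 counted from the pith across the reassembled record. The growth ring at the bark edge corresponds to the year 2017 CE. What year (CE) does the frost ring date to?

1629 CE

Total growth rings = 304 + 332 = 636.
636 − 238 = 398 growth rings lie beyond the frost ring toward the bark edge.
Removing the 10 false growth rings leaves 398 − 10 = 388 true growth rings beyond the frost ring.
2017 − 388 = 1629 CE.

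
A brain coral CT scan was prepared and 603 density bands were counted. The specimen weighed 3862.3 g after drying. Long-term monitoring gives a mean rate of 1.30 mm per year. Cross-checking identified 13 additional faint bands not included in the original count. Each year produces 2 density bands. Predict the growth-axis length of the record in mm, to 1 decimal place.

400.4 mm

Correcting the raw count gives 603 + 13 = 616 true density bands.
With 2 density bands per year, 616 / 2 = 308 years.
Length ≈ 1.30 × 308 = 400.4 mm.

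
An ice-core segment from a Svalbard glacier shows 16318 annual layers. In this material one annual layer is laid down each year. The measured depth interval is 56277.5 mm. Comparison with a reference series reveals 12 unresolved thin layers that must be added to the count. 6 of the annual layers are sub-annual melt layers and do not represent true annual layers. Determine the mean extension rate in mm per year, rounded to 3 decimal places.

3.448 mm per year

After corrections the count is 16318 − 6 + 12 = 16324 annual layers.
56277.5 mm over 16324 years gives 56277.5 / 16324 ≈ 3.448 mm per year.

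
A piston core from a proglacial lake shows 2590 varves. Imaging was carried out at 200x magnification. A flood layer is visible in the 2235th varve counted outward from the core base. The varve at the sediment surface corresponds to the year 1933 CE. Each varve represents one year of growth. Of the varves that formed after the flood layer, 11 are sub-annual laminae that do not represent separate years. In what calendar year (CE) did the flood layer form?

1589 CE

The flood layer sits at varve 2235 from the core base, so 2590 − 2235 = 355 varves formed after it.
Excluding 11 false varves: 355 − 11 = 344.
The varve at the sediment surface is 1933 CE, so the flood layer dates to 1933 − 344 = 1589 CE.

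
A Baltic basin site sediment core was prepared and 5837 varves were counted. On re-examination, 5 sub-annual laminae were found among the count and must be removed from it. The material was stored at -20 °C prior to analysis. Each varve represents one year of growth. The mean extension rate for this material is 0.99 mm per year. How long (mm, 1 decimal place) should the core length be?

5773.7 mm

Adjusted count: 5837 − 5 = 5832 varves.
Length ≈ 0.99 × 5832 = 5773.7 mm.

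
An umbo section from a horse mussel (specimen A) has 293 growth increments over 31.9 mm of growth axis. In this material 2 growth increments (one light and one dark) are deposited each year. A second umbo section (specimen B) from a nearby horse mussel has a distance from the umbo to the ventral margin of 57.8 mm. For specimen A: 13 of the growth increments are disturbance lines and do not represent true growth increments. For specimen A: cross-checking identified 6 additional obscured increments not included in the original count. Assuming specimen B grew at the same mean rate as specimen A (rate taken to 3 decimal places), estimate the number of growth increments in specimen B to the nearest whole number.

518 growth increments

Specimen A: adjusted count: 293 − 13 + 6 = 286 growth increments.
Specimen A: 286 growth increments at 2 per year is 286 / 2 = 143 years.
A: 31.9 mm over 143 years gives 31.9 / 143 ≈ 0.223 mm/yr.
Specimen B: 57.8 mm / 0.223 mm per year = 259.19 years; at 2 growth increments per year that is 259.19 × 2 ≈ 518 growth increments.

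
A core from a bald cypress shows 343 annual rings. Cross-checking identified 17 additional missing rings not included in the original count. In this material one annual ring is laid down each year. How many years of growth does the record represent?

After corrections the count is 343 + 17 = 360 annual rings.
One annual ring per year makes the duration 360 years.

360 years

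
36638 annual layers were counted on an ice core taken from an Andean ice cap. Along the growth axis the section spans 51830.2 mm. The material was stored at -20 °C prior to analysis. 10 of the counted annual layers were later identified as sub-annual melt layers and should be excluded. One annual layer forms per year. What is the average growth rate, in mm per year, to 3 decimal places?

1.415 mm per year

Correcting the raw count gives 36638 − 10 = 36628 true annual layers.
51830.2 mm over 36628 years gives 51830.2 / 36628 ≈ 1.415 mm per year.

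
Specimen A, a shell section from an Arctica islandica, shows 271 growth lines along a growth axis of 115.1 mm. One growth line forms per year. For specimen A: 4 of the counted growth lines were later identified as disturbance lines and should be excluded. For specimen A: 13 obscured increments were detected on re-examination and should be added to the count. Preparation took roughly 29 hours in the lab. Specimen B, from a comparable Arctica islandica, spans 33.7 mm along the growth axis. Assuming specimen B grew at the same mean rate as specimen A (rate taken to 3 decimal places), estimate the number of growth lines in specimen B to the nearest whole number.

Specimen A: after corrections the count is 271 − 4 + 13 = 280 growth lines.
A: Extension rate ≈ 115.1 / 280 = 0.411 mm/yr.
For B, 33.7 / 0.411 = 82.00 years ≈ 82 growth lines.

82 growth lines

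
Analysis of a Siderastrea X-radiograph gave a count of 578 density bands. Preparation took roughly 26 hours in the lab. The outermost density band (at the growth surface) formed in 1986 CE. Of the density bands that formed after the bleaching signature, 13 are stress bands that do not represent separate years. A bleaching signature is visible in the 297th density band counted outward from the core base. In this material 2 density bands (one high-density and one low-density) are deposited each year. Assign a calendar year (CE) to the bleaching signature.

1852 CE

578 − 297 = 281 density bands lie beyond the bleaching signature toward the growth surface.
Removing the 13 false density bands leaves 281 − 13 = 268 true density bands beyond the bleaching signature.
268 density bands at 2 per year is 268 / 2 = 134 years.
1986 − 134 = 1852 CE.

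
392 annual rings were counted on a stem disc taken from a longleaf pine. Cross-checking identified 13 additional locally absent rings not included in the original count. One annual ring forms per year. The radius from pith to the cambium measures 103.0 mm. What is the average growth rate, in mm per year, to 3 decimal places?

True annual ring count = 392 + 13 = 405.
103.0 mm over 405 years gives 103.0 / 405 ≈ 0.254 mm per year.

0.254 mm per year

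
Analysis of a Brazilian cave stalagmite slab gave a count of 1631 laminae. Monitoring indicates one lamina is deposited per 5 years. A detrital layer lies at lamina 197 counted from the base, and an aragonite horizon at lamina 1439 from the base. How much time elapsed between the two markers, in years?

6210 years

Separation: 1439 − 197 = 1242 laminae.
At 5 years per lamina, 1242 × 5 = 6210 years.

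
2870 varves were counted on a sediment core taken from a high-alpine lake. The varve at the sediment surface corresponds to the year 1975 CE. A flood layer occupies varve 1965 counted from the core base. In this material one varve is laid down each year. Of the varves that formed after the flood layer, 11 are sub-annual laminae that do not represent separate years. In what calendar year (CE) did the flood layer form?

The flood layer sits at varve 1965 from the core base, so 2870 − 1965 = 905 varves formed after it.
Excluding 11 false varves: 905 − 11 = 894.
The varve at the sediment surface is 1975 CE, so the flood layer dates to 1975 − 894 = 1081 CE.

1081 CE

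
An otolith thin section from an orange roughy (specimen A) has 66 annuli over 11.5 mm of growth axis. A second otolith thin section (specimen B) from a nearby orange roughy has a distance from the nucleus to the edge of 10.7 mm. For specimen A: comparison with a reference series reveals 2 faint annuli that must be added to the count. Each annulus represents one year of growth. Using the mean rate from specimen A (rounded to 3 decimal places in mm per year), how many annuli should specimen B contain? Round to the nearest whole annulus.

63 annuli

Specimen A: adjusted count: 66 + 2 = 68 annuli.
A: Extension rate ≈ 11.5 / 68 = 0.169 mm/yr.
B spans 10.7 / 0.169 = 63.31 years ≈ 63 annuli.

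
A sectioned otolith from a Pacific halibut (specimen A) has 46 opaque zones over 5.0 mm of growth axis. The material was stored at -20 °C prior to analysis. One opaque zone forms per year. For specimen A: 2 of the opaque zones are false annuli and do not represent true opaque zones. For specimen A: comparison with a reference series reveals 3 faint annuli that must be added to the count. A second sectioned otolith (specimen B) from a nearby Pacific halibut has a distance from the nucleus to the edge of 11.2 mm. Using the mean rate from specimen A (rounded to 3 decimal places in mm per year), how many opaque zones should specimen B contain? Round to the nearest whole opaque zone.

106 opaque zones

Specimen A: true opaque zone count = 46 − 2 + 3 = 47.
A: 5.0 mm over 47 years gives 5.0 / 47 ≈ 0.106 mm per year.
For B, 11.2 / 0.106 = 105.66 years ≈ 106 opaque zones.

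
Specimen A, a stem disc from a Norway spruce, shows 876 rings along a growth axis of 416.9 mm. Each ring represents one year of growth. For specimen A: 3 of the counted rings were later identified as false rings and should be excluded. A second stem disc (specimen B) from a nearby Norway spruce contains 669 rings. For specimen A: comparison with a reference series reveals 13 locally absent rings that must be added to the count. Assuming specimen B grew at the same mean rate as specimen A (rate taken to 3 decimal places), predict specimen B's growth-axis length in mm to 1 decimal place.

Specimen A: true ring count = 876 − 3 + 13 = 886.
A: Mean rate = 416.9 mm / 886 years ≈ 0.471 mm/year.
For B, 0.471 mm/year × 669 years = 315.1 mm.

315.1 mm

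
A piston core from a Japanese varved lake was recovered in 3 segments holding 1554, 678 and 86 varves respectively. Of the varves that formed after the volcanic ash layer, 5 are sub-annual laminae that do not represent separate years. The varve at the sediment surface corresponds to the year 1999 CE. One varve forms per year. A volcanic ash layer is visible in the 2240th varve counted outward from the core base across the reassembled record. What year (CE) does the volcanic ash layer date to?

Total varves = 1554 + 678 + 86 = 2318.
The volcanic ash layer sits at varve 2240 from the core base, so 2318 − 2240 = 78 varves formed after it.
Removing the 5 false varves leaves 78 − 5 = 73 true varves beyond the volcanic ash layer.
Counting back 73 years from 1999 CE places the volcanic ash layer in 1999 − 73 = 1926 CE.

1926 CE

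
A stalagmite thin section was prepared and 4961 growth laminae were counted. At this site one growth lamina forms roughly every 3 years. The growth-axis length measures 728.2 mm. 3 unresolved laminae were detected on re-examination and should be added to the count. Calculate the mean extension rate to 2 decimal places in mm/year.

Adjusted count: 4961 + 3 = 4964 growth laminae.
Multiplying by 3 years per growth lamina: 4964 × 3 = 14892 years.
Extension rate ≈ 728.2 / 14892 = 0.05 mm/year.

0.05 mm/year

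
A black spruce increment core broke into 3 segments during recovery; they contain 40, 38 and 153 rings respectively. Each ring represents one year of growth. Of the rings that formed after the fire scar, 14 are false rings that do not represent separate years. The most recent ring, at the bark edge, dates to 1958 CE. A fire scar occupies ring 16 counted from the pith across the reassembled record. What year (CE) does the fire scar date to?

Total rings = 40 + 38 + 153 = 231.
The fire scar sits at ring 16 from the pith, so 231 − 16 = 215 rings formed after it.
215 − 14 false = 201 true rings after the fire scar.
The ring at the bark edge is 1958 CE, so the fire scar dates to 1958 − 201 = 1757 CE.

1757 CE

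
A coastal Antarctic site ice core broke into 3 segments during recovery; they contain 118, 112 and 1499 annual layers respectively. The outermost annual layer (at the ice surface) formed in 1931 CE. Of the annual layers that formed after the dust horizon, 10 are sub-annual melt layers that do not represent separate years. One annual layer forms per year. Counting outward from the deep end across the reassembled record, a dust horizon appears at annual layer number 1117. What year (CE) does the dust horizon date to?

Total annual layers = 118 + 112 + 1499 = 1729.
Between annual layer 1117 and the ice surface there are 1729 − 1117 = 612 annual layers.
Removing the 10 false annual layers leaves 612 − 10 = 602 true annual layers beyond the dust horizon.
The annual layer at the ice surface is 1931 CE, so the dust horizon dates to 1931 − 602 = 1329 CE.

1329 CE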